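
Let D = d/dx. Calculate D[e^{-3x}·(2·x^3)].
6 x^{2} \left(1 - x\right) e^{- 3 x}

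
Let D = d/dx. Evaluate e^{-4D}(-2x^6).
- 2 x^{6} + 48 x^{5} - 480 x^{4} + 2560 x^{3} - 7680 x^{2} + 12288 x - 8192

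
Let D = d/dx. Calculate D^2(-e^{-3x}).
- 9 e^{- 3 x}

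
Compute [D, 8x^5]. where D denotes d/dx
40 x^{4}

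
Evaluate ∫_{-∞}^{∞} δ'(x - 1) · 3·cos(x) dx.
3 \sin{\left(1 \right)}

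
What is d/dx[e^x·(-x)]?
\left(- x - 1\right) e^{x}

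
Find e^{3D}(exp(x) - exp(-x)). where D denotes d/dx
2 \sinh{\left(x + 3 \right)}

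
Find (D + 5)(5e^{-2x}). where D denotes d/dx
15 e^{- 2 x}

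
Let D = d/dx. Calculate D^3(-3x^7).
- 630 x^{4}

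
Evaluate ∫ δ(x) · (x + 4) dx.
4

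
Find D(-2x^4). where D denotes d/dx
- 8 x^{3}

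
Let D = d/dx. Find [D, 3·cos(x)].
- 3 \sin{\left(x \right)}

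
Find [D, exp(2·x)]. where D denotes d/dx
2 e^{2 x}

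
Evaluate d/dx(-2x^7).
- 14 x^{6}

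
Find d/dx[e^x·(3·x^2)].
3 x \left(x + 2\right) e^{x}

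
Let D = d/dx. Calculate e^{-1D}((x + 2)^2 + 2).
x^{2} + 2 x + 3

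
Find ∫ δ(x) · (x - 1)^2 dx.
1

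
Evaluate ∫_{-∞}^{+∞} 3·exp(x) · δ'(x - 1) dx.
- 3 e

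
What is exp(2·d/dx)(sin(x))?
\sin{\left(x + 2 \right)}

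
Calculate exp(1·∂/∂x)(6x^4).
6 x^{4} + 24 x^{3} + 36 x^{2} + 24 x + 6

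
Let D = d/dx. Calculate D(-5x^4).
- 20 x^{3}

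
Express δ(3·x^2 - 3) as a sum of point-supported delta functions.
\frac{\delta(x - 1) + \delta(x + 1)}{6}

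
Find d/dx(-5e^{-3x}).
15 e^{- 3 x}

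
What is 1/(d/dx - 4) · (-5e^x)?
\frac{5 e^{x}}{3}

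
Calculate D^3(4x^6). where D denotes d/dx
480 x^{3}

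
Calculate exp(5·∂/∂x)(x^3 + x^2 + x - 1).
x^{3} + 16 x^{2} + 86 x + 154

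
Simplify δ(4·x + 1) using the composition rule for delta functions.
\frac{\delta(x + 1/4)}{4}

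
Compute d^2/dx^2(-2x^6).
- 60 x^{4}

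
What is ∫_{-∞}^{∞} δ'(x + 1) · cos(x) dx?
- \sin{\left(1 \right)}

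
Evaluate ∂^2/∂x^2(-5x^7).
- 210 x^{5}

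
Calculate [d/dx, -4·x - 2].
-4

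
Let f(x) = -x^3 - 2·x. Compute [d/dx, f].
- 3 x^{2} - 2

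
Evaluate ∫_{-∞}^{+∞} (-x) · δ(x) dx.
0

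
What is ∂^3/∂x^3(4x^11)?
3960 x^{8}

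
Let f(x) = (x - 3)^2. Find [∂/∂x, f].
2 x - 6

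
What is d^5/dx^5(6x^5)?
720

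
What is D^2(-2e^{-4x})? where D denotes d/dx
- 32 e^{- 4 x}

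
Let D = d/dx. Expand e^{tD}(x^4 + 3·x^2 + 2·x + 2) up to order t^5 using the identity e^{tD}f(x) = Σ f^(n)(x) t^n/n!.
t^{4} + 4 t^{3} x + t^{2} \left(6 x^{2} + 3\right) + 2 t \left(2 x^{3} + 3 x + 1\right) + x^{4} + 3 x^{2} + 2 x + 2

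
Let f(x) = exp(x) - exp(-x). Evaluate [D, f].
2 \cosh{\left(x \right)}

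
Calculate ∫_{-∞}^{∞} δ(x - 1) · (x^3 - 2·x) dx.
-1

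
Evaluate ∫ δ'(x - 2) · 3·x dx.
-3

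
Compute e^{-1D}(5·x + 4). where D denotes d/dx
5 x - 1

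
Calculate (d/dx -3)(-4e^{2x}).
4 e^{2 x}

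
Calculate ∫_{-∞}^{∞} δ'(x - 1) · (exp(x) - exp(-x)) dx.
- 2 \cosh{\left(1 \right)}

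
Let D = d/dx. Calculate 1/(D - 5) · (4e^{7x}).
2 e^{7 x}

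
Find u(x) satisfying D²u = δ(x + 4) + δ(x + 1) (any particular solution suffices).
\frac{|x + 4|}{2} + \frac{|x + 1|}{2}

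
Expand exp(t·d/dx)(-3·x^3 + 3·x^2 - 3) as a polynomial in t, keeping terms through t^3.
- 3 t^{3} - 3 t^{2} \left(3 x - 1\right) - 3 t x \left(3 x - 2\right) - 3 x^{3} + 3 x^{2} - 3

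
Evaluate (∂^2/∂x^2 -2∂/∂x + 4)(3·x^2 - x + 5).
12 x^{2} - 16 x + 28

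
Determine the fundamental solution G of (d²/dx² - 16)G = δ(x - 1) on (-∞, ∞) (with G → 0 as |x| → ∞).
-\frac{e^{-4|x - 1|}}{8}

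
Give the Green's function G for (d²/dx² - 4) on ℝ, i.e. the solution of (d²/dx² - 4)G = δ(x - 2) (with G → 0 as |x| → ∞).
-\frac{e^{-2|x - 2|}}{4}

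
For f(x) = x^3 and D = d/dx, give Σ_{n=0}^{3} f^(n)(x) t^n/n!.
t^{3} + 3 t^{2} x + 3 t x^{2} + x^{3}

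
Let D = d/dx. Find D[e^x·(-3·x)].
3 \left(- x - 1\right) e^{x}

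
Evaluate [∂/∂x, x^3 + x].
3 x^{2} + 1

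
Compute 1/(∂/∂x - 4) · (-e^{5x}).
- e^{5 x}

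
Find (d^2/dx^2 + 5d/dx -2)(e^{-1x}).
- 6 e^{- x}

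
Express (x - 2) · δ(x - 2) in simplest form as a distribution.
0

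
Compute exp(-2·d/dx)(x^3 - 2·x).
x^{3} - 6 x^{2} + 10 x - 4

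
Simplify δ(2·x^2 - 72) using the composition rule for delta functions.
\frac{\delta(x - 6) + \delta(x + 6)}{24}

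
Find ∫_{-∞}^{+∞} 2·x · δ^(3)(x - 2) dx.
0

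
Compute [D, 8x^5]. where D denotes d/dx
40 x^{4}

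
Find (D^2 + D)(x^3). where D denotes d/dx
3 x \left(x + 2\right)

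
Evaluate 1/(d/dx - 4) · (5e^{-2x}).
- \frac{5 e^{- 2 x}}{6}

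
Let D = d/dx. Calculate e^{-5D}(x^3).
x^{3} - 15 x^{2} + 75 x - 125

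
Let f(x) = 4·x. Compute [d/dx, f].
4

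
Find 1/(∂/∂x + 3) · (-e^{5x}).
- \frac{e^{5 x}}{8}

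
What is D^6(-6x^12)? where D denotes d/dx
- 3991680 x^{6}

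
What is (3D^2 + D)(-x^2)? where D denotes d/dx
- 2 x - 6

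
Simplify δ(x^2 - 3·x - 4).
\frac{\delta(x - 4) + \delta(x + 1)}{5}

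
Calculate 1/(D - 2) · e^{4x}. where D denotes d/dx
\frac{e^{4 x}}{2}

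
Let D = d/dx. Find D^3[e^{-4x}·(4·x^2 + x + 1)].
16 \left(- 16 x^{2} + 20 x - 7\right) e^{- 4 x}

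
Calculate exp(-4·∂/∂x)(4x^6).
4 x^{6} - 96 x^{5} + 960 x^{4} - 5120 x^{3} + 15360 x^{2} - 24576 x + 16384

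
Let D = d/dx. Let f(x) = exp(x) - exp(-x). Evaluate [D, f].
2 \cosh{\left(x \right)}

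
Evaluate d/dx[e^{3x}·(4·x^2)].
4 x \left(3 x + 2\right) e^{3 x}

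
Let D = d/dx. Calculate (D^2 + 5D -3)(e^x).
3 e^{x}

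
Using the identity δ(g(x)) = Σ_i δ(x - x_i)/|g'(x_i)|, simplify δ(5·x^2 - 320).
\frac{\delta(x - 8) + \delta(x + 8)}{80}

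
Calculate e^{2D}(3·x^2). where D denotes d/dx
3 x^{2} + 12 x + 12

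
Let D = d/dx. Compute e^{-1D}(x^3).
x^{3} - 3 x^{2} + 3 x - 1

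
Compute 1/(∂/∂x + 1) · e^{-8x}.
- \frac{e^{- 8 x}}{7}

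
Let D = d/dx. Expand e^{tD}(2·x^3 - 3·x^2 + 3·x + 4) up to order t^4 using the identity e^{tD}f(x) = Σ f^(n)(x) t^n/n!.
2 t^{3} + t^{2} \left(6 x - 3\right) + 3 t \left(2 x^{2} - 2 x + 1\right) + 2 x^{3} - 3 x^{2} + 3 x + 4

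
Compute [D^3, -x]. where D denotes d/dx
-3D^{2}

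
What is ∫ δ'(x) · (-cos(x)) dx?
0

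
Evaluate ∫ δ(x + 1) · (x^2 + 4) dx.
5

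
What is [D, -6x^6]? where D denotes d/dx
- 36 x^{5}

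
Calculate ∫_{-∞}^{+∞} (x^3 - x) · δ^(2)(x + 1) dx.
-6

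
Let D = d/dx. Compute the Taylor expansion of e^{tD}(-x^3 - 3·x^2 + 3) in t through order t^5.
- t^{3} - 3 t^{2} \left(x + 1\right) - 3 t x \left(x + 2\right) - x^{3} - 3 x^{2} + 3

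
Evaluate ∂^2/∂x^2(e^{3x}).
9 e^{3 x}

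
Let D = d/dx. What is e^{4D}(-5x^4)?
- 5 x^{4} - 80 x^{3} - 480 x^{2} - 1280 x - 1280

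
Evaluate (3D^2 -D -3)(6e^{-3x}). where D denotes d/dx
162 e^{- 3 x}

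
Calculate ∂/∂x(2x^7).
14 x^{6}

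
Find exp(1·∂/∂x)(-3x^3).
- 3 x^{3} - 9 x^{2} - 9 x - 3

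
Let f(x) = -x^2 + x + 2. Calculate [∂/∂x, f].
1 - 2 x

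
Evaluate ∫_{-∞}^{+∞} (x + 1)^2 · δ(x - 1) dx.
4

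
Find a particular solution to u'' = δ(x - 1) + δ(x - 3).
\frac{|x - 1|}{2} + \frac{|x - 3|}{2}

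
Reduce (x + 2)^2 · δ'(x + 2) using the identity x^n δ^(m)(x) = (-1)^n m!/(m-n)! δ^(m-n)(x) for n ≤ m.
0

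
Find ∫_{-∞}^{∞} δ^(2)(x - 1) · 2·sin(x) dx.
- 2 \sin{\left(1 \right)}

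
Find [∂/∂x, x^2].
2 x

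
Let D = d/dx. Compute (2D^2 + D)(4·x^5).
20 x^{3} \left(x + 8\right)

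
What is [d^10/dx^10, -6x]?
-60\frac{d^{9}}{dx^{9}}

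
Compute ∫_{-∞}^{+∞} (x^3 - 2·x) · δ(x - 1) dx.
-1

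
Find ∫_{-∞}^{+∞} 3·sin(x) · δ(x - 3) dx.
3 \sin{\left(3 \right)}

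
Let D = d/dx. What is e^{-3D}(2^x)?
2^{x - 3}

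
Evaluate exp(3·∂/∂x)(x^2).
x^{2} + 6 x + 9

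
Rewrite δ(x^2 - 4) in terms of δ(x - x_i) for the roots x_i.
\frac{\delta(x - 2) + \delta(x + 2)}{4}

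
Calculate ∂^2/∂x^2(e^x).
e^{x}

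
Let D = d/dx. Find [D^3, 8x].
24D^{2}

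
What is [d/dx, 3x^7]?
21 x^{6}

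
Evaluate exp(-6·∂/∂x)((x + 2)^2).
x^{2} - 8 x + 16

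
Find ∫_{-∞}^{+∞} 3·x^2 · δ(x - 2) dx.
12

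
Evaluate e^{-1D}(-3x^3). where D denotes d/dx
- 3 x^{3} + 9 x^{2} - 9 x + 3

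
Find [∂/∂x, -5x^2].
- 10 x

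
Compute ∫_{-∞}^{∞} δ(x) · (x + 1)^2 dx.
1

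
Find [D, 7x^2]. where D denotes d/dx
14 x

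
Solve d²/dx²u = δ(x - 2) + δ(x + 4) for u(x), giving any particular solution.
\frac{|x - 2|}{2} + \frac{|x + 4|}{2}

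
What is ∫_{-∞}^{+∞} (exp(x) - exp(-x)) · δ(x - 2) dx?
2 \sinh{\left(2 \right)}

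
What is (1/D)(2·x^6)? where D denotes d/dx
\frac{2 x^{7}}{7}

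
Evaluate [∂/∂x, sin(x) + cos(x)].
- \sin{\left(x \right)} + \cos{\left(x \right)}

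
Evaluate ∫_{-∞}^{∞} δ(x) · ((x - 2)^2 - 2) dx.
2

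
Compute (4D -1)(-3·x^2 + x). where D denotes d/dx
3 x^{2} - 25 x + 4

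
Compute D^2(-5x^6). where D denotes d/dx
- 150 x^{4}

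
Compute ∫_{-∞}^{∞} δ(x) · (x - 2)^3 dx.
-8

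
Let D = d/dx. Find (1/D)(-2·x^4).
- \frac{2 x^{5}}{5}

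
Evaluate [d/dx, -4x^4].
- 16 x^{3}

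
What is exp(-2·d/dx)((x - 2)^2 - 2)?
x^{2} - 8 x + 14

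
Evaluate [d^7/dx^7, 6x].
42\frac{d^{6}}{dx^{6}}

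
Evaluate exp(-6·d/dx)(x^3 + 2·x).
x^{3} - 18 x^{2} + 110 x - 228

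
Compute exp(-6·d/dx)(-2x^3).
- 2 x^{3} + 36 x^{2} - 216 x + 432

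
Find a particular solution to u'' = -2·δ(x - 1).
-|x - 1|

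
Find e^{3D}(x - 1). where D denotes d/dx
x + 2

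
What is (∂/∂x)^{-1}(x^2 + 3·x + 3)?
\frac{x^{3}}{3} + \frac{3 x^{2}}{2} + 3 x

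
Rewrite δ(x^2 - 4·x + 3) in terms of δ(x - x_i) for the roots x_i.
\frac{\delta(x - 3) + \delta(x - 1)}{2}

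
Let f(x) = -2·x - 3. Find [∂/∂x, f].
-2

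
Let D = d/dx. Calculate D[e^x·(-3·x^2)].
3 x \left(- x - 2\right) e^{x}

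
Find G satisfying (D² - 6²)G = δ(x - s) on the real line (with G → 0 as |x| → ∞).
-\frac{e^{-6|x-s|}}{12}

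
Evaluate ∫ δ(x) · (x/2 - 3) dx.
-3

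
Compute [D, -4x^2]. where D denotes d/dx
- 8 x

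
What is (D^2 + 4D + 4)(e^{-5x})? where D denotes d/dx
9 e^{- 5 x}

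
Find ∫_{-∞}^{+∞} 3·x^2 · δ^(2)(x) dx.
6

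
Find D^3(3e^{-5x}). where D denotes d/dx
- 375 e^{- 5 x}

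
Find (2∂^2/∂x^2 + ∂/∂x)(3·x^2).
6 x + 12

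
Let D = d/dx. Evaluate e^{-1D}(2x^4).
2 x^{4} - 8 x^{3} + 12 x^{2} - 8 x + 2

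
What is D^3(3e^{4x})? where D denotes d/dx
192 e^{4 x}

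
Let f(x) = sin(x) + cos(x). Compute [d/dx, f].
- \sin{\left(x \right)} + \cos{\left(x \right)}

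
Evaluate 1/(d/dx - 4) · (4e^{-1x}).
- \frac{4 e^{- x}}{5}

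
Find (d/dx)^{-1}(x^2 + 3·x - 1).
\frac{x^{3}}{3} + \frac{3 x^{2}}{2} - x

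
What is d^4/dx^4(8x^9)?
24192 x^{5}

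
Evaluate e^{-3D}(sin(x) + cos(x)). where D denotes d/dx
\sqrt{2} \cos{\left(- x + \frac{\pi}{4} + 3 \right)}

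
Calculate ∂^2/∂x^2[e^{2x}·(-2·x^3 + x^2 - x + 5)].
\left(- 8 x^{3} - 20 x^{2} - 8 x + 18\right) e^{2 x}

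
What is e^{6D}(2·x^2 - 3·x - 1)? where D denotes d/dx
2 x^{2} + 21 x + 53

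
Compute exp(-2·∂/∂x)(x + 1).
x - 1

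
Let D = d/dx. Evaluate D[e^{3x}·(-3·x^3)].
9 x^{2} \left(- x - 1\right) e^{3 x}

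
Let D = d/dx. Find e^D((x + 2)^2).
x^{2} + 6 x + 9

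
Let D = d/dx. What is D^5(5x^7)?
12600 x^{2}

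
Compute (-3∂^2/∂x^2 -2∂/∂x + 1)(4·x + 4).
4 x - 4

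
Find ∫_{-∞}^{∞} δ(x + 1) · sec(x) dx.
\sec{\left(1 \right)}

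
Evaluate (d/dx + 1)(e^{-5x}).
- 4 e^{- 5 x}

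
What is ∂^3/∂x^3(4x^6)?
480 x^{3}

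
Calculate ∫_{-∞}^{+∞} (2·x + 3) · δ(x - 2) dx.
7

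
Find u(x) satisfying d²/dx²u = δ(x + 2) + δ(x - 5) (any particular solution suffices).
\frac{|x + 2|}{2} + \frac{|x - 5|}{2}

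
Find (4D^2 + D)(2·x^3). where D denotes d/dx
6 x \left(x + 8\right)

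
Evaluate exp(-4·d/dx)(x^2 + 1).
x^{2} - 8 x + 17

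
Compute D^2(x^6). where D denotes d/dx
30 x^{4}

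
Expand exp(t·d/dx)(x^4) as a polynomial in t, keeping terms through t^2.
x^{2} \left(6 t^{2} + 4 t x + x^{2}\right)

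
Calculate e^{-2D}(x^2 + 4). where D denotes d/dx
x^{2} - 4 x + 8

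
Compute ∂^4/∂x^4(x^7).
840 x^{3}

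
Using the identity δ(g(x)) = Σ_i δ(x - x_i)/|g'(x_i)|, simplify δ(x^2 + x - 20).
\frac{\delta(x + 5) + \delta(x - 4)}{9}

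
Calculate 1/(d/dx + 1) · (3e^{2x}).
e^{2 x}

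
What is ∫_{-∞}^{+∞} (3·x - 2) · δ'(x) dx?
-3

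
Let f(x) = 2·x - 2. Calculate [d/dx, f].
2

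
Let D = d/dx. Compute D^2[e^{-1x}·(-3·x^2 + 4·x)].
\left(- 3 x^{2} + 16 x - 14\right) e^{- x}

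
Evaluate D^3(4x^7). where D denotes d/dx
840 x^{4}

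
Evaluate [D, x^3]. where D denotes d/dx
3 x^{2}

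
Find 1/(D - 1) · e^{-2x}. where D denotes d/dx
- \frac{e^{- 2 x}}{3}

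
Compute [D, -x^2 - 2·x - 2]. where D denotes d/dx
- 2 x - 2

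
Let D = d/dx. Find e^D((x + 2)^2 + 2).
x^{2} + 6 x + 11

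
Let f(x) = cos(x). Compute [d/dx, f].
- \sin{\left(x \right)}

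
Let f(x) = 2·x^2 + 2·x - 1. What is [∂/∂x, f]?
4 x + 2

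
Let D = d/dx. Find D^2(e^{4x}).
16 e^{4 x}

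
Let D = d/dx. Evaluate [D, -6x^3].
- 18 x^{2}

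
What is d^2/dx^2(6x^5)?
120 x^{3}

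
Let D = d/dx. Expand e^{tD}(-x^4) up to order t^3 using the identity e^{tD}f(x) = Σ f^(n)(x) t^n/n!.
x \left(- 4 t^{3} - 6 t^{2} x - 4 t x^{2} - x^{3}\right)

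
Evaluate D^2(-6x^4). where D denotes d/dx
- 72 x^{2}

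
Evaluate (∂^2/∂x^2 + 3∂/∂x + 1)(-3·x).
- 3 x - 9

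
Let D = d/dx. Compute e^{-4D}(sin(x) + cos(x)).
\sqrt{2} \cos{\left(- x + \frac{\pi}{4} + 4 \right)}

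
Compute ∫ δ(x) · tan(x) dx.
0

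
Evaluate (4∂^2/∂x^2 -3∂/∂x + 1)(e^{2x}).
11 e^{2 x}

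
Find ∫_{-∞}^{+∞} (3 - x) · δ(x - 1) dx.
2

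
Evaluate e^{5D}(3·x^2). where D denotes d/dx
3 x^{2} + 30 x + 75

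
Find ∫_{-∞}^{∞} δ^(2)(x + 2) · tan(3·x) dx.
- \frac{18 \tan{\left(6 \right)}}{\cos^{2}{\left(6 \right)}}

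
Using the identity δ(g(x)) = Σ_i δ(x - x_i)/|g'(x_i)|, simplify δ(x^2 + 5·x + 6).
\frac{\delta(x + 2) + \delta(x + 3)}{1}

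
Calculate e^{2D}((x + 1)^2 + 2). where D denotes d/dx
x^{2} + 6 x + 11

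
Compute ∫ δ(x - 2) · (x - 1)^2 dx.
1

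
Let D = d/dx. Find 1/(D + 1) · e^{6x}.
\frac{e^{6 x}}{7}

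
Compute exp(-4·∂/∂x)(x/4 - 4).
\frac{x}{4} - 5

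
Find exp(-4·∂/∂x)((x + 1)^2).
x^{2} - 6 x + 9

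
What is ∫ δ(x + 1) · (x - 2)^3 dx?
-27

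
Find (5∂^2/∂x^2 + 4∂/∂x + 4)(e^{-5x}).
109 e^{- 5 x}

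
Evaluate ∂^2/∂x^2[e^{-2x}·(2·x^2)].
4 \left(2 x^{2} - 4 x + 1\right) e^{- 2 x}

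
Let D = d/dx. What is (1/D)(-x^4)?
- \frac{x^{5}}{5}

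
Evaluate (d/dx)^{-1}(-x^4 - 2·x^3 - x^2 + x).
- \frac{x^{5}}{5} - \frac{x^{4}}{2} - \frac{x^{3}}{3} + \frac{x^{2}}{2}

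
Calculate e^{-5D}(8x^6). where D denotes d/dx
8 x^{6} - 240 x^{5} + 3000 x^{4} - 20000 x^{3} + 75000 x^{2} - 150000 x + 125000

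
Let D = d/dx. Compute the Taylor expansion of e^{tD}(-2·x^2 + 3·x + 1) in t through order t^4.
- 2 t^{2} - t \left(4 x - 3\right) - 2 x^{2} + 3 x + 1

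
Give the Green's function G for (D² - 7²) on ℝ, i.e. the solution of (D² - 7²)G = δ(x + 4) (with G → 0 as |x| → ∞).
-\frac{e^{-7|x + 4|}}{14}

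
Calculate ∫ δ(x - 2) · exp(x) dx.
e^{2}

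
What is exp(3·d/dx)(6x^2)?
6 x^{2} + 36 x + 54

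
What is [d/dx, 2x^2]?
4 x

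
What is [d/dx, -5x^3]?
- 15 x^{2}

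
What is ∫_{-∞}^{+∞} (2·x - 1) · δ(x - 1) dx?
1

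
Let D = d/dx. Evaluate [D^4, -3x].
-12D^{3}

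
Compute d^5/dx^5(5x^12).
475200 x^{7}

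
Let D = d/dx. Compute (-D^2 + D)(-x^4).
4 x^{2} \left(3 - x\right)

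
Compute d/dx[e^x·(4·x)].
4 \left(x + 1\right) e^{x}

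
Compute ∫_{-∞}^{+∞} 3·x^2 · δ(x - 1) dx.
3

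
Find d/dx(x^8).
8 x^{7}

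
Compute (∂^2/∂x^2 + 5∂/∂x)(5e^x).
30 e^{x}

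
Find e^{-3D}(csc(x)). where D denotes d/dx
\csc{\left(x - 3 \right)}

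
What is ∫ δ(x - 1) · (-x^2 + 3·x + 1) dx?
3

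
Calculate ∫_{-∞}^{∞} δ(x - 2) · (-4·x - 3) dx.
-11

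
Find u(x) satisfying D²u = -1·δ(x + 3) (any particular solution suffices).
-\frac{|x + 3|}{2}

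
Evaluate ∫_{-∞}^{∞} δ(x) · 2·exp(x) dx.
2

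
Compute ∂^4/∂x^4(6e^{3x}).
486 e^{3 x}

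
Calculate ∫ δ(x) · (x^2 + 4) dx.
4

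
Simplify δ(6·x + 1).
\frac{\delta(x + 1/6)}{6}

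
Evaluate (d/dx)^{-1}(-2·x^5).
- \frac{x^{6}}{3}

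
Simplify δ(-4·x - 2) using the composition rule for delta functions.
\frac{\delta(x + 1/2)}{4}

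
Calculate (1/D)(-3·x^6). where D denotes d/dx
- \frac{3 x^{7}}{7}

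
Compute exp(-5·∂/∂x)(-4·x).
20 - 4 x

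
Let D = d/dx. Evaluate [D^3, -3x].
-9D^{2}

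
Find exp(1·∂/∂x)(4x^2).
4 x^{2} + 8 x + 4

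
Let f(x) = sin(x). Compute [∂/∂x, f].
\cos{\left(x \right)}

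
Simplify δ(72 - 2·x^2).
\frac{\delta(x - 6) + \delta(x + 6)}{24}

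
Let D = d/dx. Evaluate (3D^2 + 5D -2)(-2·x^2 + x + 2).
4 x^{2} - 22 x - 11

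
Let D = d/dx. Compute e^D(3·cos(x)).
3 \cos{\left(x + 1 \right)}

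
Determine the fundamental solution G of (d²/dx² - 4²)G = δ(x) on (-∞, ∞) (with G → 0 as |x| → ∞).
-\frac{e^{-4|x|}}{8}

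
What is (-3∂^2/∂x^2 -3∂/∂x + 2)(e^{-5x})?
- 58 e^{- 5 x}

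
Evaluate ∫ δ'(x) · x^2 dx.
0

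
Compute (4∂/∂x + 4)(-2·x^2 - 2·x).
- 8 x^{2} - 24 x - 8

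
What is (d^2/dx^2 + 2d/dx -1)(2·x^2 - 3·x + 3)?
- 2 x^{2} + 11 x - 5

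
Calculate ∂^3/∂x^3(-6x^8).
- 2016 x^{5}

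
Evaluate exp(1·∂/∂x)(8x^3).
8 x^{3} + 24 x^{2} + 24 x + 8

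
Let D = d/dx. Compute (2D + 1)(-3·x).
- 3 x - 6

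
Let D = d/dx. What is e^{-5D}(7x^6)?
7 x^{6} - 210 x^{5} + 2625 x^{4} - 17500 x^{3} + 65625 x^{2} - 131250 x + 109375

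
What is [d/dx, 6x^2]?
12 x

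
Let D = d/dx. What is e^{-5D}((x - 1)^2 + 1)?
x^{2} - 12 x + 37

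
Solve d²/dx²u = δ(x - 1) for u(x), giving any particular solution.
\frac{|x - 1|}{2}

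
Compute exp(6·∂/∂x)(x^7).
x^{7} + 42 x^{6} + 756 x^{5} + 7560 x^{4} + 45360 x^{3} + 163296 x^{2} + 326592 x + 279936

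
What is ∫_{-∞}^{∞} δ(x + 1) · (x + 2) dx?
1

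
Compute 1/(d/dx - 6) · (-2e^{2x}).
\frac{e^{2 x}}{2}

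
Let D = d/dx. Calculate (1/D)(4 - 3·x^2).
- x^{3} + 4 x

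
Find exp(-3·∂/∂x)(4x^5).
4 x^{5} - 60 x^{4} + 360 x^{3} - 1080 x^{2} + 1620 x - 972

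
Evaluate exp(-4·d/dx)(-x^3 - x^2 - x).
- x^{3} + 11 x^{2} - 41 x + 52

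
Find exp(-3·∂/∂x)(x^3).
x^{3} - 9 x^{2} + 27 x - 27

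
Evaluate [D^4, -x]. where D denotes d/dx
-4D^{3}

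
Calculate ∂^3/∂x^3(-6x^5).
- 360 x^{2}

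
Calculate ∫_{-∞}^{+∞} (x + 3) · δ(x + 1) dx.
2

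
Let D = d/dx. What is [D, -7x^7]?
- 49 x^{6}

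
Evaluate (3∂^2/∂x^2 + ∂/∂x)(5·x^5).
25 x^{3} \left(x + 12\right)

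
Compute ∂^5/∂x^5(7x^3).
0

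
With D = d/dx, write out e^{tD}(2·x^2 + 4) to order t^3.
2 t^{2} + 4 t x + 2 x^{2} + 4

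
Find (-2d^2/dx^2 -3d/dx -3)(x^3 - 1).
- 3 x^{3} - 9 x^{2} - 12 x + 3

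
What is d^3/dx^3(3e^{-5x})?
- 375 e^{- 5 x}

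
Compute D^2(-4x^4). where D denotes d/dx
- 48 x^{2}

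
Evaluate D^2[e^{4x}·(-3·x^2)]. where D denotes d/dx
\left(- 48 x^{2} - 48 x - 6\right) e^{4 x}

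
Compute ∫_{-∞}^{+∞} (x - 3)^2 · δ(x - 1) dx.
4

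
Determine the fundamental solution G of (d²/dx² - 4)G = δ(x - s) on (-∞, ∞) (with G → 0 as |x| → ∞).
-\frac{e^{-2|x-s|}}{4}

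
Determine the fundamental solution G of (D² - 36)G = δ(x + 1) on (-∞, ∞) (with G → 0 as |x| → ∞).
-\frac{e^{-6|x + 1|}}{12}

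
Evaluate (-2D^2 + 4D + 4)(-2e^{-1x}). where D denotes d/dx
4 e^{- x}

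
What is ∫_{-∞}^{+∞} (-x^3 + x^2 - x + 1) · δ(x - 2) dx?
-5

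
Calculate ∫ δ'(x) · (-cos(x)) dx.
0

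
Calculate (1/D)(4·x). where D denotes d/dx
2 x^{2}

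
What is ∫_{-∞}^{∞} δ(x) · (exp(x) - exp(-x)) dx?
0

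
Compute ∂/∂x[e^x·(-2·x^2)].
2 x \left(- x - 2\right) e^{x}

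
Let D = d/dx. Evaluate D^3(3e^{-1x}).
- 3 e^{- x}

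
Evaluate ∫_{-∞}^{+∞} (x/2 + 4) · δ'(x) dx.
- \frac{1}{2}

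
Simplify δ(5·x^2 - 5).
\frac{\delta(x - 1) + \delta(x + 1)}{10}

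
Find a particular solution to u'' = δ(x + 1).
\frac{|x + 1|}{2}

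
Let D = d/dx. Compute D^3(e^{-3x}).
- 27 e^{- 3 x}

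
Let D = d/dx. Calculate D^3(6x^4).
144 x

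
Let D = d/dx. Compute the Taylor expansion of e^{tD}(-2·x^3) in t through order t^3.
- 2 t^{3} - 6 t^{2} x - 6 t x^{2} - 2 x^{3}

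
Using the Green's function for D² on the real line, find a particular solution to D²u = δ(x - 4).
\frac{|x - 4|}{2}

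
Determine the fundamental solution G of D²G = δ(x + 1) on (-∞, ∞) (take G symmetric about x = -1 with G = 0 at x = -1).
\frac{|x + 1|}{2}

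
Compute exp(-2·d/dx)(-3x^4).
- 3 x^{4} + 24 x^{3} - 72 x^{2} + 96 x - 48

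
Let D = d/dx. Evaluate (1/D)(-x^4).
- \frac{x^{5}}{5}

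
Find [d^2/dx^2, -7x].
-14\frac{d}{dx}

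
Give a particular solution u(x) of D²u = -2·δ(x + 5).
-|x + 5|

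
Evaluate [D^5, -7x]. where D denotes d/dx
-35D^{4}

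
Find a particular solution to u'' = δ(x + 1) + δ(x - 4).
\frac{|x + 1|}{2} + \frac{|x - 4|}{2}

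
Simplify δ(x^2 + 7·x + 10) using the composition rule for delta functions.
\frac{\delta(x + 5) + \delta(x + 2)}{3}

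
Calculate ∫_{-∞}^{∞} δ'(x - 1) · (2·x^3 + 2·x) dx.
-8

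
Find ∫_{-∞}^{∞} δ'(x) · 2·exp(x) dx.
-2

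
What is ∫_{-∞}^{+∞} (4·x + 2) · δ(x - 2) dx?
10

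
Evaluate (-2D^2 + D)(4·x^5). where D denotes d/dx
20 x^{3} \left(x - 8\right)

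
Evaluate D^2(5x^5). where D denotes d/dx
100 x^{3}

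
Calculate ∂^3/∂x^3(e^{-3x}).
- 27 e^{- 3 x}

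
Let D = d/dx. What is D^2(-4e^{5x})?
- 100 e^{5 x}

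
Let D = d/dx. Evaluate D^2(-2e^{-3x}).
- 18 e^{- 3 x}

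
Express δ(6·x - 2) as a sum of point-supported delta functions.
\frac{\delta(x - 1/3)}{6}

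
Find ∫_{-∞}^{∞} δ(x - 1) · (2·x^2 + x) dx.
3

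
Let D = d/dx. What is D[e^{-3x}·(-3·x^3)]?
9 x^{2} \left(x - 1\right) e^{- 3 x}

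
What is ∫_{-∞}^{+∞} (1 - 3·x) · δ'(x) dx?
3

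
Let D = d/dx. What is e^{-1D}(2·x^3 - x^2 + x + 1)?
2 x^{3} - 7 x^{2} + 9 x - 3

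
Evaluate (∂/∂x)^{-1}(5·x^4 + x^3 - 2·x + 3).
x^{5} + \frac{x^{4}}{4} - x^{2} + 3 x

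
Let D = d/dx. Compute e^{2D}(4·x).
4 x + 8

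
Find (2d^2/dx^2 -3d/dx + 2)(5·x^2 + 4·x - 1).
10 x^{2} - 22 x + 6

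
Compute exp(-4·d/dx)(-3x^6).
- 3 x^{6} + 72 x^{5} - 720 x^{4} + 3840 x^{3} - 11520 x^{2} + 18432 x - 12288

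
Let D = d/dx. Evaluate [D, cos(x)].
- \sin{\left(x \right)}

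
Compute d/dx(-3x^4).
- 12 x^{3}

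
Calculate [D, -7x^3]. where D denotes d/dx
- 21 x^{2}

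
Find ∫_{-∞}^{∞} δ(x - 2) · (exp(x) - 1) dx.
-1 + e^{2}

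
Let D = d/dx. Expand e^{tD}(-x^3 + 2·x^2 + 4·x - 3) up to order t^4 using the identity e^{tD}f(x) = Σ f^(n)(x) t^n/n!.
- t^{3} + t^{2} \left(2 - 3 x\right) + t \left(- 3 x^{2} + 4 x + 4\right) - x^{3} + 2 x^{2} + 4 x - 3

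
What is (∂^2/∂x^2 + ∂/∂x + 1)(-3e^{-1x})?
- 3 e^{- x}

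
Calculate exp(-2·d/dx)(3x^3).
3 x^{3} - 18 x^{2} + 36 x - 24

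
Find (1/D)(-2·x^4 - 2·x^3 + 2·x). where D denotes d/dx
- \frac{2 x^{5}}{5} - \frac{x^{4}}{2} + x^{2}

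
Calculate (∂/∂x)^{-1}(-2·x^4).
- \frac{2 x^{5}}{5}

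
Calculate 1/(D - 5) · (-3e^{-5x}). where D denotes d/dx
\frac{3 e^{- 5 x}}{10}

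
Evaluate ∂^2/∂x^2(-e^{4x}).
- 16 e^{4 x}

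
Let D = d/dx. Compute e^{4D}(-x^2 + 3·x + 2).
- x^{2} - 5 x - 2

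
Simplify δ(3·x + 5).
\frac{\delta(x + 5/3)}{3}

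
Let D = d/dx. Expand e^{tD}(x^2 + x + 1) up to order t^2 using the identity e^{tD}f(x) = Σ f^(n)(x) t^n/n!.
t^{2} + t \left(2 x + 1\right) + x^{2} + x + 1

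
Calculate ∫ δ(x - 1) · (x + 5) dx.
6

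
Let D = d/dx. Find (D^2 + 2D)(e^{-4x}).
8 e^{- 4 x}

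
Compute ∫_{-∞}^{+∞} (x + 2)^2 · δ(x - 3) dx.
25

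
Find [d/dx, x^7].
7 x^{6}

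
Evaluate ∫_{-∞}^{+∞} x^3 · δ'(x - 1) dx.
-3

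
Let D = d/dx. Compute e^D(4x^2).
4 x^{2} + 8 x + 4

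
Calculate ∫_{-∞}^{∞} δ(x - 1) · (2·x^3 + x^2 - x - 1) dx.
1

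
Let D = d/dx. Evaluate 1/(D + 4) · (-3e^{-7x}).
e^{- 7 x}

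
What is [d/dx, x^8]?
8 x^{7}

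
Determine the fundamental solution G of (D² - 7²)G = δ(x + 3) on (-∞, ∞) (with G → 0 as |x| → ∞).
-\frac{e^{-7|x + 3|}}{14}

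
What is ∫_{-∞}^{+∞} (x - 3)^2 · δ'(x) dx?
6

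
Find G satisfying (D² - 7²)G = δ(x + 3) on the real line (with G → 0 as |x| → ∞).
-\frac{e^{-7|x + 3|}}{14}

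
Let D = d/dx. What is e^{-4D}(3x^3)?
3 x^{3} - 36 x^{2} + 144 x - 192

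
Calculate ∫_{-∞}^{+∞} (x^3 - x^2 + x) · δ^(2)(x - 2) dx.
10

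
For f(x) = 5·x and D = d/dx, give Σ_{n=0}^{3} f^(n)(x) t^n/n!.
5 t + 5 x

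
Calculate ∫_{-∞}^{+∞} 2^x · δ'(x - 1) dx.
- \log{\left(4 \right)}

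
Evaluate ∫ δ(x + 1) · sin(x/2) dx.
- \sin{\left(\frac{1}{2} \right)}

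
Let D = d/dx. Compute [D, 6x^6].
36 x^{5}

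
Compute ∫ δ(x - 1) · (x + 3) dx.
4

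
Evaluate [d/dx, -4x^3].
- 12 x^{2}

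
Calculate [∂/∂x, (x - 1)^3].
3 \left(x - 1\right)^{2}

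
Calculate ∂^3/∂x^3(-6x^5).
- 360 x^{2}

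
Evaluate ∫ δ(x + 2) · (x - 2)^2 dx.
16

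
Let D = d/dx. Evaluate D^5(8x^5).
960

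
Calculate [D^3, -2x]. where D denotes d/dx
-6D^{2}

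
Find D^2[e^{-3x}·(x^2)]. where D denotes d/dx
\left(9 x^{2} - 12 x + 2\right) e^{- 3 x}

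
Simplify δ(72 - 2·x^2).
\frac{\delta(x - 6) + \delta(x + 6)}{24}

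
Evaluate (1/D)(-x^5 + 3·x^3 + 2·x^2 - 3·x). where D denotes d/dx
- \frac{x^{6}}{6} + \frac{3 x^{4}}{4} + \frac{2 x^{3}}{3} - \frac{3 x^{2}}{2}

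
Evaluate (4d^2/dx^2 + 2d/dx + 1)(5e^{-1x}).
15 e^{- x}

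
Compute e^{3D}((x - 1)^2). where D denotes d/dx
x^{2} + 4 x + 4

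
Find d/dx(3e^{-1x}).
- 3 e^{- x}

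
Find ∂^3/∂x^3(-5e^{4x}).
- 320 e^{4 x}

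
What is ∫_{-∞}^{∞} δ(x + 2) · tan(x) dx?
- \tan{\left(2 \right)}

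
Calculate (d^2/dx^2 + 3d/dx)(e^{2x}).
10 e^{2 x}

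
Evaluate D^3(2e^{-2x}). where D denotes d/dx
- 16 e^{- 2 x}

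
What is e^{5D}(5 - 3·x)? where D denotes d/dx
- 3 x - 10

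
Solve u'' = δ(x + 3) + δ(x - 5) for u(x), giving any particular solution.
\frac{|x + 3|}{2} + \frac{|x - 5|}{2}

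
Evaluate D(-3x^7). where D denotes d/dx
- 21 x^{6}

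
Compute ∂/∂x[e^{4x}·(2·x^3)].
x^{2} \left(8 x + 6\right) e^{4 x}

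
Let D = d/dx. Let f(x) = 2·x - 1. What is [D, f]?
2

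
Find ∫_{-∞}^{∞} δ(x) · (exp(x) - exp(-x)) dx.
0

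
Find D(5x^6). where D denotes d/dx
30 x^{5}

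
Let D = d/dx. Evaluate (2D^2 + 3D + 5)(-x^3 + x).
- 5 x^{3} - 9 x^{2} - 7 x + 3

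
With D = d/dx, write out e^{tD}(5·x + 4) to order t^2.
5 t + 5 x + 4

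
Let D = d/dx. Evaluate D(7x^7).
49 x^{6}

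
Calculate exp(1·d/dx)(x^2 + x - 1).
x^{2} + 3 x + 1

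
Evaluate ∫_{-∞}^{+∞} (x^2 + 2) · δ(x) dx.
2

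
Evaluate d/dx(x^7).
7 x^{6}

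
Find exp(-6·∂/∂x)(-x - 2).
4 - x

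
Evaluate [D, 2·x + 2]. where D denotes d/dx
2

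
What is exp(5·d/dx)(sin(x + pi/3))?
\sin{\left(x + \frac{\pi}{3} + 5 \right)}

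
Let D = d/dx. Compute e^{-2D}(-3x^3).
- 3 x^{3} + 18 x^{2} - 36 x + 24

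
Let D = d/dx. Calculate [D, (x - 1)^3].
3 \left(x - 1\right)^{2}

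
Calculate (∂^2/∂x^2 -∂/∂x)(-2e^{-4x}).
- 40 e^{- 4 x}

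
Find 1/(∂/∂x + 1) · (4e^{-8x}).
- \frac{4 e^{- 8 x}}{7}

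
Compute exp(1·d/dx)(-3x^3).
- 3 x^{3} - 9 x^{2} - 9 x - 3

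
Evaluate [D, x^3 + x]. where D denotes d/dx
3 x^{2} + 1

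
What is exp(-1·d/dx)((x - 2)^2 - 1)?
x^{2} - 6 x + 8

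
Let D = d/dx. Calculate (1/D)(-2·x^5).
- \frac{x^{6}}{3}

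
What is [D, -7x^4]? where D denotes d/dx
- 28 x^{3}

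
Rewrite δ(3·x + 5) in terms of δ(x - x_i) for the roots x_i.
\frac{\delta(x + 5/3)}{3}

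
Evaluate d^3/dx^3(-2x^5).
- 120 x^{2}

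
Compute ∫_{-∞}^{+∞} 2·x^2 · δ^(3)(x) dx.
0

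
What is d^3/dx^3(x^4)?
24 x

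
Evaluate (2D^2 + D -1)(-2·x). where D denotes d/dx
2 x - 2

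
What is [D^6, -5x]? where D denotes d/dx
-30D^{5}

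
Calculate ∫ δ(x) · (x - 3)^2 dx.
9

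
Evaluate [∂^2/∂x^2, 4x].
8\frac{d}{dx}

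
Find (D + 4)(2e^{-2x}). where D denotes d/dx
4 e^{- 2 x}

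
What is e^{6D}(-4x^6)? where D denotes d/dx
- 4 x^{6} - 144 x^{5} - 2160 x^{4} - 17280 x^{3} - 77760 x^{2} - 186624 x - 186624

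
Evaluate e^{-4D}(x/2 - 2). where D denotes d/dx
\frac{x}{2} - 4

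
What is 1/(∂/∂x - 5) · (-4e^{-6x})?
\frac{4 e^{- 6 x}}{11}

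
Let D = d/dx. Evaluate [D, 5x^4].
20 x^{3}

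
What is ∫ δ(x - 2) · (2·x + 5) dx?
9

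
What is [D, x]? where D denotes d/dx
1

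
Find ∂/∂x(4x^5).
20 x^{4}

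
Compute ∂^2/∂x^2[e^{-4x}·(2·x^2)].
4 \left(8 x^{2} - 8 x + 1\right) e^{- 4 x}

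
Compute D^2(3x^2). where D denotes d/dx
6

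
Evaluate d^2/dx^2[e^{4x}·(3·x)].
\left(48 x + 24\right) e^{4 x}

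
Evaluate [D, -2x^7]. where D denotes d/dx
- 14 x^{6}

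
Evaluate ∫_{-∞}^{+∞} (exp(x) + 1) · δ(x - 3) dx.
1 + e^{3}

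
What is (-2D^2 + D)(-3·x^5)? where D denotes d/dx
15 x^{3} \left(8 - x\right)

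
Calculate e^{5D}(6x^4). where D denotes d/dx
6 x^{4} + 120 x^{3} + 900 x^{2} + 3000 x + 3750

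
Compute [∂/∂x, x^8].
8 x^{7}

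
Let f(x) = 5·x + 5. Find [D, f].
5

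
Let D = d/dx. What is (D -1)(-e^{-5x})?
6 e^{- 5 x}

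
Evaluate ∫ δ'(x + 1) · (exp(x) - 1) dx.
- \frac{1}{e}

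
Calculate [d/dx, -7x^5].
- 35 x^{4}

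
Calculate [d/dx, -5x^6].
- 30 x^{5}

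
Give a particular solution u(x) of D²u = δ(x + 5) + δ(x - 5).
\frac{|x + 5|}{2} + \frac{|x - 5|}{2}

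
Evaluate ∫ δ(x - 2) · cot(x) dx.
\cot{\left(2 \right)}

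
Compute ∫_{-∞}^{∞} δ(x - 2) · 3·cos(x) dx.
3 \cos{\left(2 \right)}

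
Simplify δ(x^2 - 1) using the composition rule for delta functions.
\frac{\delta(x + 1) + \delta(x - 1)}{2}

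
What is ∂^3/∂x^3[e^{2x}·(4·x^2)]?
\left(32 x^{2} + 96 x + 48\right) e^{2 x}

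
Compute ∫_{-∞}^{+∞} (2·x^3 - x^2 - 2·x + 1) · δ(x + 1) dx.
0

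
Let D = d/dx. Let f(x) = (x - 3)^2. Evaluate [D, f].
2 x - 6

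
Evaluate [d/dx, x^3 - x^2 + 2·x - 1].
3 x^{2} - 2 x + 2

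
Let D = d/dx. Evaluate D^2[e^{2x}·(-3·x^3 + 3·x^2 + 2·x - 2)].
\left(- 12 x^{3} - 24 x^{2} + 14 x + 6\right) e^{2 x}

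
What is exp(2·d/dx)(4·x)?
4 x + 8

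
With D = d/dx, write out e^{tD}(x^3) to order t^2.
x \left(3 t^{2} + 3 t x + x^{2}\right)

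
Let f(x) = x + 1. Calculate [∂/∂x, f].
1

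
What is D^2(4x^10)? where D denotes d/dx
360 x^{8}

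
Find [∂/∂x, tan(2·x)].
\frac{2}{\cos^{2}{\left(2 x \right)}}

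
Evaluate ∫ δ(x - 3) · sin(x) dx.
\sin{\left(3 \right)}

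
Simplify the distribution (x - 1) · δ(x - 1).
0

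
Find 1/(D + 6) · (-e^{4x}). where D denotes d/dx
- \frac{e^{4 x}}{10}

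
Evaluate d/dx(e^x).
e^{x}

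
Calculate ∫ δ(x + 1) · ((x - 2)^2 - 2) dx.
7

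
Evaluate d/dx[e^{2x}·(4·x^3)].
x^{2} \left(8 x + 12\right) e^{2 x}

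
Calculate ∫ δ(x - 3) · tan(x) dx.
\tan{\left(3 \right)}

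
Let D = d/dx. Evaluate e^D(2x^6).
2 x^{6} + 12 x^{5} + 30 x^{4} + 40 x^{3} + 30 x^{2} + 12 x + 2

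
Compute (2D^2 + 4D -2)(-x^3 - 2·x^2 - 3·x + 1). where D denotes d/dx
2 x^{3} - 8 x^{2} - 22 x - 22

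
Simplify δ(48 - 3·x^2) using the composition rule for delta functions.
\frac{\delta(x - 4) + \delta(x + 4)}{24}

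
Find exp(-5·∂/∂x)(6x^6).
6 x^{6} - 180 x^{5} + 2250 x^{4} - 15000 x^{3} + 56250 x^{2} - 112500 x + 93750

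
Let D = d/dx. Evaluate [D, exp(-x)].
- e^{- x}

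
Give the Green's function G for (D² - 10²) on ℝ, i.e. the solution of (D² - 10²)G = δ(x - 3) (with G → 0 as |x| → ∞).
-\frac{e^{-10|x - 3|}}{20}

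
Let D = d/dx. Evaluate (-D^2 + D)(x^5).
5 x^{3} \left(x - 4\right)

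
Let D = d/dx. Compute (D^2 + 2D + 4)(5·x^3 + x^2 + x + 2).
20 x^{3} + 34 x^{2} + 38 x + 12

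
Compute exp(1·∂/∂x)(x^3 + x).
x^{3} + 3 x^{2} + 4 x + 2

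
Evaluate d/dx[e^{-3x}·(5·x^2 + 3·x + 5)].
\left(- 15 x^{2} + x - 12\right) e^{- 3 x}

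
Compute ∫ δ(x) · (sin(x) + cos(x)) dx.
1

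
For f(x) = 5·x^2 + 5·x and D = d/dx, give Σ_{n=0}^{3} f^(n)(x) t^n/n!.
5 t^{2} + 5 t \left(2 x + 1\right) + 5 x^{2} + 5 x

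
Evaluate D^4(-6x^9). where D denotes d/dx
- 18144 x^{5}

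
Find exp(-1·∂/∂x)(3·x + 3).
3 x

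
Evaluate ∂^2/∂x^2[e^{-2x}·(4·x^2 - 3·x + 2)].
4 \left(4 x^{2} - 11 x + 7\right) e^{- 2 x}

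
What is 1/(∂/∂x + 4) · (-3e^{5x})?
- \frac{e^{5 x}}{3}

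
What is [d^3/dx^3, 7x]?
21\frac{d^{2}}{dx^{2}}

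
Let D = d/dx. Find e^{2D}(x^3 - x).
x^{3} + 6 x^{2} + 11 x + 6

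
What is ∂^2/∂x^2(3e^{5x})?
75 e^{5 x}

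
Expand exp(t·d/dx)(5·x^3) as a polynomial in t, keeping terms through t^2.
5 x \left(3 t^{2} + 3 t x + x^{2}\right)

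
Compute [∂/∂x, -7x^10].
- 70 x^{9}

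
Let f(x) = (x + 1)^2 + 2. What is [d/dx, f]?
2 x + 2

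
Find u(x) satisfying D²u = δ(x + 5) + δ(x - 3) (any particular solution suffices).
\frac{|x + 5|}{2} + \frac{|x - 3|}{2}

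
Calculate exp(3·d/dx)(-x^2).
- x^{2} - 6 x - 9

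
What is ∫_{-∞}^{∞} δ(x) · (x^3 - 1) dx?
-1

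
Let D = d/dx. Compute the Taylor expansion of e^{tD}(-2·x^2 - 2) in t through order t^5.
- 2 t^{2} - 4 t x - 2 x^{2} - 2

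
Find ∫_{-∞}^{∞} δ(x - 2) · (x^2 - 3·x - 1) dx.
-3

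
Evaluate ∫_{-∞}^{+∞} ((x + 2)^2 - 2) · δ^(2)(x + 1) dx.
2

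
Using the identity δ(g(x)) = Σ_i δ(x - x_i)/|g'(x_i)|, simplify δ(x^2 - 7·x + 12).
\frac{\delta(x - 4) + \delta(x - 3)}{1}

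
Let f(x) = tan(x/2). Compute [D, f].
\frac{1}{\cos{\left(x \right)} + 1}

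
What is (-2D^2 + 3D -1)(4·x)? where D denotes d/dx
12 - 4 x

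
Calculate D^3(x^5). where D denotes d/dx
60 x^{2}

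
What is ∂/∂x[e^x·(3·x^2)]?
3 x \left(x + 2\right) e^{x}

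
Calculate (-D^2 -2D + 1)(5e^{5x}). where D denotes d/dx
- 170 e^{5 x}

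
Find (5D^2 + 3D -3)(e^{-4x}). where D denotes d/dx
65 e^{- 4 x}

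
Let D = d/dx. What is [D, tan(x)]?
\frac{1}{\cos^{2}{\left(x \right)}}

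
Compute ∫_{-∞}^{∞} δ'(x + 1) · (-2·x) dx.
2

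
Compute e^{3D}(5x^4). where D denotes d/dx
5 x^{4} + 60 x^{3} + 270 x^{2} + 540 x + 405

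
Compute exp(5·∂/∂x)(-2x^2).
- 2 x^{2} - 20 x - 50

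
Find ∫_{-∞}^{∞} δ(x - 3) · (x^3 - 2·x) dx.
21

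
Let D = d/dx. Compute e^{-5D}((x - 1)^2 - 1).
x^{2} - 12 x + 35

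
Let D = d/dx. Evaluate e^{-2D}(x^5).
x^{5} - 10 x^{4} + 40 x^{3} - 80 x^{2} + 80 x - 32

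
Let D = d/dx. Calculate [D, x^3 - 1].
3 x^{2}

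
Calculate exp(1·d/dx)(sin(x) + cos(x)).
\sqrt{2} \sin{\left(x + \frac{\pi}{4} + 1 \right)}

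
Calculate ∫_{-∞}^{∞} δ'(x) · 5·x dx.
-5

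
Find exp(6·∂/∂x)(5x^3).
5 x^{3} + 90 x^{2} + 540 x + 1080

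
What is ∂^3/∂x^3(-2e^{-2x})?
16 e^{- 2 x}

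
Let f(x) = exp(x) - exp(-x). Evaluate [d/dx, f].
2 \cosh{\left(x \right)}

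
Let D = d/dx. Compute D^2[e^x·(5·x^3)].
5 x \left(x^{2} + 6 x + 6\right) e^{x}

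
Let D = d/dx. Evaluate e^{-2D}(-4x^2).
- 4 x^{2} + 16 x - 16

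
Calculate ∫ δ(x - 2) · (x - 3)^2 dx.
1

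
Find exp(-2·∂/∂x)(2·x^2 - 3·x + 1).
2 x^{2} - 11 x + 15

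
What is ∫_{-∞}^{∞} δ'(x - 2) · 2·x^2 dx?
-8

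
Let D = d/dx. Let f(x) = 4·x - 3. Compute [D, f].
4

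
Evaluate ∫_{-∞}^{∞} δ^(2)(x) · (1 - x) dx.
0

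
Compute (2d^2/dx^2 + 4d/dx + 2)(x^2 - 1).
2 x^{2} + 8 x + 2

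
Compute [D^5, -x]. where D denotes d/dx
-5D^{4}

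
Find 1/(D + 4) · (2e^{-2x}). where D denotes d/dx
e^{- 2 x}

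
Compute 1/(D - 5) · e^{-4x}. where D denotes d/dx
- \frac{e^{- 4 x}}{9}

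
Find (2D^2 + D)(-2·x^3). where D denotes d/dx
6 x \left(- x - 4\right)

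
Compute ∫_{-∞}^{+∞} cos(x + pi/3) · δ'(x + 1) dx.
\cos{\left(\frac{\pi}{6} + 1 \right)}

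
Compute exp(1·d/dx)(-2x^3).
- 2 x^{3} - 6 x^{2} - 6 x - 2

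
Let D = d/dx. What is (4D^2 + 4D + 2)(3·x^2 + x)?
6 x^{2} + 26 x + 28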